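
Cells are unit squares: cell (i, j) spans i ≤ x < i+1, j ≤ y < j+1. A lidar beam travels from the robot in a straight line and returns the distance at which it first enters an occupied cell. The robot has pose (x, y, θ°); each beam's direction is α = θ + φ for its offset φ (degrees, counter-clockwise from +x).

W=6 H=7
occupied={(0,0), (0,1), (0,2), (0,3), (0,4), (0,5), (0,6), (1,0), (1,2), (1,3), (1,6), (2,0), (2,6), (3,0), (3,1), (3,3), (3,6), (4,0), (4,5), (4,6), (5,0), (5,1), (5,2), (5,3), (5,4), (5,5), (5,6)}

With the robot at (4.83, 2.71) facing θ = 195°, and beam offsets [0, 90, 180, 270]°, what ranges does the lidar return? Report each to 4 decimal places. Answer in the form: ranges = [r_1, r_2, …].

beam 1: φ=0°, α=195°
  cosα=-0.9659 sinα=-0.2588 | (4,2) | tMaxX 0.8593 tMaxY 2.7432 | tΔX 1.0353 tΔY 3.8637
    t=0.8593 [x] (3,2)
    t=1.8946 [x] (2,2)
    t=2.7432 [y] (2,1)
    t=2.9298 [x] (1,1)
    t=3.9651 [x] (0,1) — stop
  → r_1 = 3.9651
beam 2: φ=90°, α=285°
  cosα=0.2588 sinα=-0.9659 | (4,2) | tMaxX 0.6568 tMaxY 0.7350 | tΔX 3.8637 tΔY 1.0353
    t=0.6568 [x] (5,2) — stop
  → r_2 = 0.6568
beam 3: φ=180°, α=15°
  cosα=0.9659 sinα=0.2588 | (4,2) | tMaxX 0.1760 tMaxY 1.1205 | tΔX 1.0353 tΔY 3.8637
    t=0.1760 [x] (5,2) — stop
  → r_3 = 0.1760
beam 4: φ=270°, α=105°
  cosα=-0.2588 sinα=0.9659 | (4,2) | tMaxX 3.2069 tMaxY 0.3002 | tΔX 3.8637 tΔY 1.0353
    t=0.3002 [y] (4,3)
    t=1.3355 [y] (4,4)
    t=2.3708 [y] (4,5) — stop
  → r_4 = 2.3708

ranges = [3.9651, 0.6568, 0.1760, 2.3708]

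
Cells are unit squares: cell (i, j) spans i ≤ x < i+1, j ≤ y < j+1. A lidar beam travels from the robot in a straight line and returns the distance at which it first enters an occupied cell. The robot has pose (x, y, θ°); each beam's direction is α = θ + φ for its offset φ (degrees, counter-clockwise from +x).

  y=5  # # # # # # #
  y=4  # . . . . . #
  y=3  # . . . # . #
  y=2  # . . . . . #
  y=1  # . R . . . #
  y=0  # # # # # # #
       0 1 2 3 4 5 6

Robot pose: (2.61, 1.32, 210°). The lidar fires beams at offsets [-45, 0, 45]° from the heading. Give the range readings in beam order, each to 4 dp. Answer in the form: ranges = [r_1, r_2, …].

ranges = [1.6668, 0.6400, 0.3313]

beam 1: φ=-45°, α=165°
  d=(-0.9659,0.2588)  start (2,1)  tX=0.6315 tY=2.6273  stride 1/|dx|=1.0353 1/|dy|=3.8637
    cross x-line → (1,1), t=0.6315
    cross x-line → (0,1), t=1.6668 (wall)
  → r_1 = 1.6668
beam 2: φ=0°, α=210°
  d=(-0.8660,-0.5000)  start (2,1)  tX=0.7044 tY=0.6400  stride 1/|dx|=1.1547 1/|dy|=2.0000
    cross y-line → (2,0), t=0.6400 (wall)
  → r_2 = 0.6400
beam 3: φ=45°, α=255°
  d=(-0.2588,-0.9659)  start (2,1)  tX=2.3569 tY=0.3313  stride 1/|dx|=3.8637 1/|dy|=1.0353
    cross y-line → (2,0), t=0.3313 (wall)
  → r_3 = 0.3313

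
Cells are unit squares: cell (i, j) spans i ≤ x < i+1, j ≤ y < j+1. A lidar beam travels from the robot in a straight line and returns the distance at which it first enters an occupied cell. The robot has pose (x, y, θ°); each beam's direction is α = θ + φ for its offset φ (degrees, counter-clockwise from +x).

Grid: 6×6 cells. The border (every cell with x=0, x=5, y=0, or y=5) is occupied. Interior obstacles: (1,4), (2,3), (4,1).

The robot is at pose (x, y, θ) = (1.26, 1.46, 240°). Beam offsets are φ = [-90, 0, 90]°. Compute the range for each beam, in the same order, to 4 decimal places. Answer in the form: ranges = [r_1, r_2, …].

ranges = [0.3002, 0.5200, 0.9200]

beam 1: φ=-90°, α=150°
  direction (-0.8660, 0.5000); cell (1,1); t to first gridline: x 0.3002, y 1.0800 (then +1.1547 / +2.0000)
    (0,1) via x @ 0.3002  # hit
  → r_1 = 0.3002
beam 2: φ=0°, α=240°
  direction (-0.5000, -0.8660); cell (1,1); t to first gridline: x 0.5200, y 0.5312 (then +2.0000 / +1.1547)
    (0,1) via x @ 0.5200  # hit
  → r_2 = 0.5200
beam 3: φ=90°, α=330°
  direction (0.8660, -0.5000); cell (1,1); t to first gridline: x 0.8545, y 0.9200 (then +1.1547 / +2.0000)
    (2,1) via x @ 0.8545
    (2,0) via y @ 0.9200  # hit
  → r_3 = 0.9200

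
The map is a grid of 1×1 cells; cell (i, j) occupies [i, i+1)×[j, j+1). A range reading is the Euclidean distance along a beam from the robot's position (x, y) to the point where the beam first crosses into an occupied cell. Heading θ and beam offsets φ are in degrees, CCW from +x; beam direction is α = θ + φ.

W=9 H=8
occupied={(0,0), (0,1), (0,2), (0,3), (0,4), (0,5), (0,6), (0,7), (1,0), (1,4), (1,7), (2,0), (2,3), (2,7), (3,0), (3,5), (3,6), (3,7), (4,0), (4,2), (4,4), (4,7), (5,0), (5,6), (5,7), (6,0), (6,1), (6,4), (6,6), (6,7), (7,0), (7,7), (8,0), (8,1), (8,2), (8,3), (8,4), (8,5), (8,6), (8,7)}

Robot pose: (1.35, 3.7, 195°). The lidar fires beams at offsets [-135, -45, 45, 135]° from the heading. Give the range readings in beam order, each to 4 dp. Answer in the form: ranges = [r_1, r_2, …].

beam 1: φ=-135°, α=60°
  d=(0.5000,0.8660)  start (1,3)  tX=1.3000 tY=0.3464  stride 1/|dx|=2.0000 1/|dy|=1.1547
    cross y-line → (1,4), t=0.3464 (wall)
  → r_1 = 0.3464
beam 2: φ=-45°, α=150°
  d=(-0.8660,0.5000)  start (1,3)  tX=0.4041 tY=0.6000  stride 1/|dx|=1.1547 1/|dy|=2.0000
    cross x-line → (0,3), t=0.4041 (wall)
  → r_2 = 0.4041
beam 3: φ=45°, α=240°
  d=(-0.5000,-0.8660)  start (1,3)  tX=0.7000 tY=0.8083  stride 1/|dx|=2.0000 1/|dy|=1.1547
    cross x-line → (0,3), t=0.7000 (wall)
  → r_3 = 0.7000
beam 4: φ=135°, α=330°
  d=(0.8660,-0.5000)  start (1,3)  tX=0.7506 tY=1.4000  stride 1/|dx|=1.1547 1/|dy|=2.0000
    cross x-line → (2,3), t=0.7506 (wall)
  → r_4 = 0.7506

ranges = [0.3464, 0.4041, 0.7000, 0.7506]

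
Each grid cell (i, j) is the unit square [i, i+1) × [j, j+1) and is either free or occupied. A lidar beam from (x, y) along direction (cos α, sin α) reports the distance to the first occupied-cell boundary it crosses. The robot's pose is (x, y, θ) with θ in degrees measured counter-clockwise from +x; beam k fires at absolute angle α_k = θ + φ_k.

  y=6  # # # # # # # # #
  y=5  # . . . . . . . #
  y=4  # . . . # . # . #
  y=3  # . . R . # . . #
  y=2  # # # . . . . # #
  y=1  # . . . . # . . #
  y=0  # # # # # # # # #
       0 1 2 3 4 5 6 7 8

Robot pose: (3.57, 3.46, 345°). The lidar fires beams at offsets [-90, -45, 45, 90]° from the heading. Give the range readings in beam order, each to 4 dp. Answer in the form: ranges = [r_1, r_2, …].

beam 1: φ=-90°, α=255°
  d=(-0.2588,-0.9659)  start (3,3)  tX=2.2023 tY=0.4762  stride 1/|dx|=3.8637 1/|dy|=1.0353
    cross y-line → (3,2), t=0.4762
    cross y-line → (3,1), t=1.5115
    cross x-line → (2,1), t=2.2023
    cross y-line → (2,0), t=2.5468 (wall)
  → r_1 = 2.5468
beam 2: φ=-45°, α=300°
  d=(0.5000,-0.8660)  start (3,3)  tX=0.8600 tY=0.5312  stride 1/|dx|=2.0000 1/|dy|=1.1547
    cross y-line → (3,2), t=0.5312
    cross x-line → (4,2), t=0.8600
    cross y-line → (4,1), t=1.6859
    cross y-line → (4,0), t=2.8406 (wall)
  → r_2 = 2.8406
beam 3: φ=45°, α=30°
  d=(0.8660,0.5000)  start (3,3)  tX=0.4965 tY=1.0800  stride 1/|dx|=1.1547 1/|dy|=2.0000
    cross x-line → (4,3), t=0.4965
    cross y-line → (4,4), t=1.0800 (wall)
  → r_3 = 1.0800
beam 4: φ=90°, α=75°
  d=(0.2588,0.9659)  start (3,3)  tX=1.6614 tY=0.5590  stride 1/|dx|=3.8637 1/|dy|=1.0353
    cross y-line → (3,4), t=0.5590
    cross y-line → (3,5), t=1.5943
    cross x-line → (4,5), t=1.6614
    cross y-line → (4,6), t=2.6296 (wall)
  → r_4 = 2.6296

ranges = [2.5468, 2.8406, 1.0800, 2.6296]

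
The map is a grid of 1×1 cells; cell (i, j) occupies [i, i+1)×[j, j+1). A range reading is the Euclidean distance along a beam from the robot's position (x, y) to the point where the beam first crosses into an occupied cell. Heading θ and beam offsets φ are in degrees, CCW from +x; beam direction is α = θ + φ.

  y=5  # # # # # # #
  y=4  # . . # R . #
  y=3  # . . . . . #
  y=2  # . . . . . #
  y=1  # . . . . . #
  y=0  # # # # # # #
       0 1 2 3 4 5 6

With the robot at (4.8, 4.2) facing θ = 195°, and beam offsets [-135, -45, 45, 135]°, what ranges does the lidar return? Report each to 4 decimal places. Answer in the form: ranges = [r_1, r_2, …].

ranges = [0.9238, 0.9238, 3.6950, 1.3856]

beam 1: φ=-135°, α=60°
  cosα=0.5000 sinα=0.8660 | (4,4) | tMaxX 0.4000 tMaxY 0.9238 | tΔX 2.0000 tΔY 1.1547
    t=0.4000 [x] (5,4)
    t=0.9238 [y] (5,5) — stop
  → r_1 = 0.9238
beam 2: φ=-45°, α=150°
  cosα=-0.8660 sinα=0.5000 | (4,4) | tMaxX 0.9238 tMaxY 1.6000 | tΔX 1.1547 tΔY 2.0000
    t=0.9238 [x] (3,4) — stop
  → r_2 = 0.9238
beam 3: φ=45°, α=240°
  cosα=-0.5000 sinα=-0.8660 | (4,4) | tMaxX 1.6000 tMaxY 0.2309 | tΔX 2.0000 tΔY 1.1547
    t=0.2309 [y] (4,3)
    t=1.3856 [y] (4,2)
    t=1.6000 [x] (3,2)
    t=2.5403 [y] (3,1)
    t=3.6000 [x] (2,1)
    t=3.6950 [y] (2,0) — stop
  → r_3 = 3.6950
beam 4: φ=135°, α=330°
  cosα=0.8660 sinα=-0.5000 | (4,4) | tMaxX 0.2309 tMaxY 0.4000 | tΔX 1.1547 tΔY 2.0000
    t=0.2309 [x] (5,4)
    t=0.4000 [y] (5,3)
    t=1.3856 [x] (6,3) — stop
  → r_4 = 1.3856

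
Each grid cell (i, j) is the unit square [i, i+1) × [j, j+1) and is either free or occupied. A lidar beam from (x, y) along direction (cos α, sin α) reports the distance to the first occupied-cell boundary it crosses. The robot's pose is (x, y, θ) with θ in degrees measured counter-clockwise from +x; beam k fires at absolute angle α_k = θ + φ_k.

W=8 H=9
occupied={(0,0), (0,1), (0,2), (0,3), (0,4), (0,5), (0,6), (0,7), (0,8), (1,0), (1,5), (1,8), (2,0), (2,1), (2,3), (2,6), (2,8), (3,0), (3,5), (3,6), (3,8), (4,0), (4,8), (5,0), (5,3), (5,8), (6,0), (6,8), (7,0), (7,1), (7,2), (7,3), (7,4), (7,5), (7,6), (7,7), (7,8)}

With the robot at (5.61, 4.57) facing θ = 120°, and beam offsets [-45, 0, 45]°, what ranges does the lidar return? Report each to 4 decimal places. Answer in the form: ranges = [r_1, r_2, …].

ranges = [3.5510, 3.9606, 1.6668]

beam 1: φ=-45°, α=75°
  cosα=0.2588 sinα=0.9659 | (5,4) | tMaxX 1.5068 tMaxY 0.4452 | tΔX 3.8637 tΔY 1.0353
    t=0.4452 [y] (5,5)
    t=1.4804 [y] (5,6)
    t=1.5068 [x] (6,6)
    t=2.5157 [y] (6,7)
    t=3.5510 [y] (6,8) — stop
  → r_1 = 3.5510
beam 2: φ=0°, α=120°
  cosα=-0.5000 sinα=0.8660 | (5,4) | tMaxX 1.2200 tMaxY 0.4965 | tΔX 2.0000 tΔY 1.1547
    t=0.4965 [y] (5,5)
    t=1.2200 [x] (4,5)
    t=1.6512 [y] (4,6)
    t=2.8059 [y] (4,7)
    t=3.2200 [x] (3,7)
    t=3.9606 [y] (3,8) — stop
  → r_2 = 3.9606
beam 3: φ=45°, α=165°
  cosα=-0.9659 sinα=0.2588 | (5,4) | tMaxX 0.6315 tMaxY 1.6614 | tΔX 1.0353 tΔY 3.8637
    t=0.6315 [x] (4,4)
    t=1.6614 [y] (4,5)
    t=1.6668 [x] (3,5) — stop
  → r_3 = 1.6668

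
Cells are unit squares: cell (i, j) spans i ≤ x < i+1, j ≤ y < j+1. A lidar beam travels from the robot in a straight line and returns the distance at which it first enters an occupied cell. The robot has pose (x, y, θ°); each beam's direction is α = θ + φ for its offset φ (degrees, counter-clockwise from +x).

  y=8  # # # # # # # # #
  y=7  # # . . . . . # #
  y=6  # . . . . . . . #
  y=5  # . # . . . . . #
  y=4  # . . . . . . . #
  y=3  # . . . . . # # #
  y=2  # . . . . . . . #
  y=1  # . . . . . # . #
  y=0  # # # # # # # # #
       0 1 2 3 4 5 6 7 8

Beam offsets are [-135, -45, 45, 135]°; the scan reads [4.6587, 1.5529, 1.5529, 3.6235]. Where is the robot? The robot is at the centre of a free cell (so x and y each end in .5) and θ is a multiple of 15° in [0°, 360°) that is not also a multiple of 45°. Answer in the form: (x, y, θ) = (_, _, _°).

(x, y, θ) = (2.5, 2.5, 240°)

Candidates: 43 free-cell centres × 16 headings = 688 poses. Raycast each; keep the one whose scan matches to 4 dp.
  (1.5, 6.5, 330°): beam 1 = 0.5176 ≠ 4.6587 ✗
  (2.5, 1.5, 75°): beam 1 = 0.5774 ≠ 4.6587 ✗
  (3.5, 7.5, 75°): beam 1 = 5.0000 ≠ 4.6587 ✗
  (3.5, 2.5, 105°): beam 1 = 2.8868 ≠ 4.6587 ✗
  …
  (2.5, 2.5, 240°): r_1=4.6587, r_2=1.5529, r_3=1.5529, r_4=3.6235 — all match ✓
No second candidate reproduces the full scan.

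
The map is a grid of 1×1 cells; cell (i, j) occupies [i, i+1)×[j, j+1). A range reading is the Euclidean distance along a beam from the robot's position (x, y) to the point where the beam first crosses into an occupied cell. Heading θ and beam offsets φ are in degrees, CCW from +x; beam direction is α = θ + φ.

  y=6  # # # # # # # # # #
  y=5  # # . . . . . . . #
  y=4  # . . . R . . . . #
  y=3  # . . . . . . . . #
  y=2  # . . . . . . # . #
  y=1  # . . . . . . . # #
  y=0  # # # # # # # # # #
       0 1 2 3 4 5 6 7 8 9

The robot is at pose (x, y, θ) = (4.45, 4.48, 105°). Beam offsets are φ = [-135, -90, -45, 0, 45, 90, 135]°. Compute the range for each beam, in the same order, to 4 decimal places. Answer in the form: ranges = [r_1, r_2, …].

beam 1: φ=-135°, α=330°
  dir = (cos 330°, sin 330°) = (0.8660, -0.5000); from cell (4,4)
  next x-line at t=0.6351, next y-line at t=0.9600; Δt_x=1.1547, Δt_y=2.0000
    x: enter (5,4) at t=0.6351
    y: enter (5,3) at t=0.9600
    x: enter (6,3) at t=1.7898
    x: enter (7,3) at t=2.9445
    y: enter (7,2) at t=2.9600 ← occupied
  → r_1 = 2.9600
beam 2: φ=-90°, α=15°
  dir = (cos 15°, sin 15°) = (0.9659, 0.2588); from cell (4,4)
  next x-line at t=0.5694, next y-line at t=2.0091; Δt_x=1.0353, Δt_y=3.8637
    x: enter (5,4) at t=0.5694
    x: enter (6,4) at t=1.6047
    y: enter (6,5) at t=2.0091
    x: enter (7,5) at t=2.6400
    x: enter (8,5) at t=3.6752
    x: enter (9,5) at t=4.7105 ← occupied
  → r_2 = 4.7105
beam 3: φ=-45°, α=60°
  dir = (cos 60°, sin 60°) = (0.5000, 0.8660); from cell (4,4)
  next x-line at t=1.1000, next y-line at t=0.6004; Δt_x=2.0000, Δt_y=1.1547
    y: enter (4,5) at t=0.6004
    x: enter (5,5) at t=1.1000
    y: enter (5,6) at t=1.7551 ← occupied
  → r_3 = 1.7551
beam 4: φ=0°, α=105°
  dir = (cos 105°, sin 105°) = (-0.2588, 0.9659); from cell (4,4)
  next x-line at t=1.7387, next y-line at t=0.5383; Δt_x=3.8637, Δt_y=1.0353
    y: enter (4,5) at t=0.5383
    y: enter (4,6) at t=1.5736 ← occupied
  → r_4 = 1.5736
beam 5: φ=45°, α=150°
  dir = (cos 150°, sin 150°) = (-0.8660, 0.5000); from cell (4,4)
  next x-line at t=0.5196, next y-line at t=1.0400; Δt_x=1.1547, Δt_y=2.0000
    x: enter (3,4) at t=0.5196
    y: enter (3,5) at t=1.0400
    x: enter (2,5) at t=1.6743
    x: enter (1,5) at t=2.8290 ← occupied
  → r_5 = 2.8290
beam 6: φ=90°, α=195°
  dir = (cos 195°, sin 195°) = (-0.9659, -0.2588); from cell (4,4)
  next x-line at t=0.4659, next y-line at t=1.8546; Δt_x=1.0353, Δt_y=3.8637
    x: enter (3,4) at t=0.4659
    x: enter (2,4) at t=1.5012
    y: enter (2,3) at t=1.8546
    x: enter (1,3) at t=2.5364
    x: enter (0,3) at t=3.5717 ← occupied
  → r_6 = 3.5717
beam 7: φ=135°, α=240°
  dir = (cos 240°, sin 240°) = (-0.5000, -0.8660); from cell (4,4)
  next x-line at t=0.9000, next y-line at t=0.5543; Δt_x=2.0000, Δt_y=1.1547
    y: enter (4,3) at t=0.5543
    x: enter (3,3) at t=0.9000
    y: enter (3,2) at t=1.7090
    y: enter (3,1) at t=2.8637
    x: enter (2,1) at t=2.9000
    y: enter (2,0) at t=4.0184 ← occupied
  → r_7 = 4.0184

ranges = [2.9600, 4.7105, 1.7551, 1.5736, 2.8290, 3.5717, 4.0184]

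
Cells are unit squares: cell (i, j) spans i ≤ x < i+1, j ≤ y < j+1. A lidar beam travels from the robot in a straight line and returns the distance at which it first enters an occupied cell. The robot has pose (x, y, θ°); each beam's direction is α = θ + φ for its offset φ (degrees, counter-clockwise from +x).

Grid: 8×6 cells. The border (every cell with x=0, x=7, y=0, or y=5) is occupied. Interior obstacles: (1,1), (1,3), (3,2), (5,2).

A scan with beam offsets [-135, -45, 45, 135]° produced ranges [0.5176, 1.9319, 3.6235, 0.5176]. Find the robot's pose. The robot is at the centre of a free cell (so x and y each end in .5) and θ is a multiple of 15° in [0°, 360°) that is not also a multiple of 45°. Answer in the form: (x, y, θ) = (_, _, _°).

The pose lattice has 20·16 = 320 candidates. Test each by forward raycasting.
  (5.5, 4.5, 330°): beam 1 = 3.6235 ≠ 0.5176 ✗
  (5.5, 4.5, 15°): beam 1 = 4.0415 ≠ 0.5176 ✗
  (6.5, 1.5, 15°): beam 1 = 0.5774 ≠ 0.5176 ✗
  (2.5, 2.5, 60°): beam 1 = 1.5529 ≠ 0.5176 ✗
  …
  (2.5, 1.5, 30°): r_1=0.5176, r_2=1.9319, r_3=3.6235, r_4=0.5176 — all match ✓
No second candidate reproduces the full scan.

(x, y, θ) = (2.5, 1.5, 30°)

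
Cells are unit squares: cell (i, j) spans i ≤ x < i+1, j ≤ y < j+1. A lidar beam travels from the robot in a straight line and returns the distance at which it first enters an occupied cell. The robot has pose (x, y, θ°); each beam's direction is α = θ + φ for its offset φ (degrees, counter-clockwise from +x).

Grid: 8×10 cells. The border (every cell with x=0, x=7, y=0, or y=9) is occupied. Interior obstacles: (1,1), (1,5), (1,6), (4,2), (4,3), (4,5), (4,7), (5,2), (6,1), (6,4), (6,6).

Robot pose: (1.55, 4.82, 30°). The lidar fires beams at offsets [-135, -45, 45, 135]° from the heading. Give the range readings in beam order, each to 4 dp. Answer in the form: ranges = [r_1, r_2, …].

beam 1: φ=-135°, α=255°
  direction (-0.2588, -0.9659); cell (1,4); t to first gridline: x 2.1250, y 0.8489 (then +3.8637 / +1.0353)
    (1,3) via y @ 0.8489
    (1,2) via y @ 1.8842
    (0,2) via x @ 2.1250  # hit
  → r_1 = 2.1250
beam 2: φ=-45°, α=345°
  direction (0.9659, -0.2588); cell (1,4); t to first gridline: x 0.4659, y 3.1682 (then +1.0353 / +3.8637)
    (2,4) via x @ 0.4659
    (3,4) via x @ 1.5012
    (4,4) via x @ 2.5364
    (4,3) via y @ 3.1682  # hit
  → r_2 = 3.1682
beam 3: φ=45°, α=75°
  direction (0.2588, 0.9659); cell (1,4); t to first gridline: x 1.7387, y 0.1863 (then +3.8637 / +1.0353)
    (1,5) via y @ 0.1863  # hit
  → r_3 = 0.1863
beam 4: φ=135°, α=165°
  direction (-0.9659, 0.2588); cell (1,4); t to first gridline: x 0.5694, y 0.6955 (then +1.0353 / +3.8637)
    (0,4) via x @ 0.5694  # hit
  → r_4 = 0.5694

ranges = [2.1250, 3.1682, 0.1863, 0.5694]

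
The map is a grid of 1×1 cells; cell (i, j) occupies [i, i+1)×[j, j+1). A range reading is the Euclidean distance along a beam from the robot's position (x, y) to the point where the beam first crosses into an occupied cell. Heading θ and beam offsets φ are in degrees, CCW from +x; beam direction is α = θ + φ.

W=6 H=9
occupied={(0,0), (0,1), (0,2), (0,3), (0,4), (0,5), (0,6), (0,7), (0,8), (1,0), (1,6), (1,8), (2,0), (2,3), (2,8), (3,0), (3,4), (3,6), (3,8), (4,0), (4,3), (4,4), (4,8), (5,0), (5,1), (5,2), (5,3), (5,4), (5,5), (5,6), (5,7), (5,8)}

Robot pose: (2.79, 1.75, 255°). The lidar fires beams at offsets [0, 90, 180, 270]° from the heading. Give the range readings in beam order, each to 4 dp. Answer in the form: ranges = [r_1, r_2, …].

beam 1: φ=0°, α=255°
  dir = (cos 255°, sin 255°) = (-0.2588, -0.9659); from cell (2,1)
  next x-line at t=3.0523, next y-line at t=0.7765; Δt_x=3.8637, Δt_y=1.0353
    y: enter (2,0) at t=0.7765 ← occupied
  → r_1 = 0.7765
beam 2: φ=90°, α=345°
  dir = (cos 345°, sin 345°) = (0.9659, -0.2588); from cell (2,1)
  next x-line at t=0.2174, next y-line at t=2.8978; Δt_x=1.0353, Δt_y=3.8637
    x: enter (3,1) at t=0.2174
    x: enter (4,1) at t=1.2527
    x: enter (5,1) at t=2.2880 ← occupied
  → r_2 = 2.2880
beam 3: φ=180°, α=75°
  dir = (cos 75°, sin 75°) = (0.2588, 0.9659); from cell (2,1)
  next x-line at t=0.8114, next y-line at t=0.2588; Δt_x=3.8637, Δt_y=1.0353
    y: enter (2,2) at t=0.2588
    x: enter (3,2) at t=0.8114
    y: enter (3,3) at t=1.2941
    y: enter (3,4) at t=2.3294 ← occupied
  → r_3 = 2.3294
beam 4: φ=270°, α=165°
  dir = (cos 165°, sin 165°) = (-0.9659, 0.2588); from cell (2,1)
  next x-line at t=0.8179, next y-line at t=0.9659; Δt_x=1.0353, Δt_y=3.8637
    x: enter (1,1) at t=0.8179
    y: enter (1,2) at t=0.9659
    x: enter (0,2) at t=1.8531 ← occupied
  → r_4 = 1.8531

ranges = [0.7765, 2.2880, 2.3294, 1.8531]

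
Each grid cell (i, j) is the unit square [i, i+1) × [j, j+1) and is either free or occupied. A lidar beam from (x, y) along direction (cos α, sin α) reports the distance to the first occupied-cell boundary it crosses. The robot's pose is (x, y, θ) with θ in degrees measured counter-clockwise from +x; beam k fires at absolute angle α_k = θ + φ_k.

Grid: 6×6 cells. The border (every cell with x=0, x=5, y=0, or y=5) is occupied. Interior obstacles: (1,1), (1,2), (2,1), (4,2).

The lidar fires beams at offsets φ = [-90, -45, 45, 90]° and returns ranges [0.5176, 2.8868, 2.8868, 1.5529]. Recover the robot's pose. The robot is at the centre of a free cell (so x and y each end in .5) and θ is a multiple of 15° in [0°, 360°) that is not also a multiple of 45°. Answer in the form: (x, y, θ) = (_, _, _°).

Candidates: 12 free-cell centres × 16 headings = 192 poses. Raycast each; keep the one whose scan matches to 4 dp.
  (3.5, 3.5, 330°): beam 1 = 1.7321 ≠ 0.5176 ✗
  (1.5, 3.5, 60°): beam 1 = 2.8868 ≠ 0.5176 ✗
  (4.5, 4.5, 195°): beam 2 = 1.0000 ≠ 2.8868 ✗
  (3.5, 2.5, 120°): beam 1 = 0.5774 ≠ 0.5176 ✗
  …
  (3.5, 2.5, 105°): r_1=0.5176, r_2=2.8868, r_3=2.8868, r_4=1.5529 — all match ✓
Only this pose fits every beam.

(x, y, θ) = (3.5, 2.5, 105°)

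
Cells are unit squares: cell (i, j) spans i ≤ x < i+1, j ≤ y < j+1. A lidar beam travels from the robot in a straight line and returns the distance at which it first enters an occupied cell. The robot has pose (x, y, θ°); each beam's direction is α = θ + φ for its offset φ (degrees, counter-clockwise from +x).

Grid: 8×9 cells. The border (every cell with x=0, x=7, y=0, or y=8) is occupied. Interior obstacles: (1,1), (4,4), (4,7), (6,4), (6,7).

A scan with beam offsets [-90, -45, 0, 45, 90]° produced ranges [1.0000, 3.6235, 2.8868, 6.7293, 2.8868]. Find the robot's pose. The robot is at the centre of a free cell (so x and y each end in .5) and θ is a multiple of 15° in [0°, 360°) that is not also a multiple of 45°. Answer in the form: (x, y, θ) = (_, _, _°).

(x, y, θ) = (3.5, 1.5, 60°)

Candidates: 37 free-cell centres × 16 headings = 592 poses. Raycast each; keep the one whose scan matches to 4 dp.
  (5.5, 6.5, 165°): beam 1 = 1.5529 ≠ 1.0000 ✗
  (6.5, 6.5, 60°): beam 1 = 0.5774 ≠ 1.0000 ✗
  (3.5, 2.5, 330°): beam 1 = 1.7321 ≠ 1.0000 ✗
  …
  (3.5, 1.5, 60°): r_1=1.0000, r_2=3.6235, r_3=2.8868, r_4=6.7293, r_5=2.8868 — all match ✓
Only this pose fits every beam.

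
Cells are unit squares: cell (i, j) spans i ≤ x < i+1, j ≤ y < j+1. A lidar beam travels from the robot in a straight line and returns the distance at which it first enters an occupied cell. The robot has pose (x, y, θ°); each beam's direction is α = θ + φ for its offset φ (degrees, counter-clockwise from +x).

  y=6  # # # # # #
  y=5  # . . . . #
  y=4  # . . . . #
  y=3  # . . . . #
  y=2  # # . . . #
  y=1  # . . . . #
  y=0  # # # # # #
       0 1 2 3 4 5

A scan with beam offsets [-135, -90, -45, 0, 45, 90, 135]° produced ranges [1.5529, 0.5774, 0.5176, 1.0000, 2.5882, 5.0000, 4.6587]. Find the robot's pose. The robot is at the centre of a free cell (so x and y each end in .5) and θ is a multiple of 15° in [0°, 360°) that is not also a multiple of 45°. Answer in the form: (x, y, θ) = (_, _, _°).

The pose lattice has 19·16 = 304 candidates. Test each by forward raycasting.
  (3.5, 3.5, 120°): beam 2 = 1.7321 ≠ 0.5774 ✗
  (2.5, 3.5, 345°): beam 1 = 1.0000 ≠ 1.5529 ✗
  (2.5, 1.5, 75°): beam 1 = 0.5774 ≠ 1.5529 ✗
  (2.5, 5.5, 285°): beam 1 = 1.0000 ≠ 1.5529 ✗
  …
  (2.5, 1.5, 330°): r_1=1.5529, r_2=0.5774, r_3=0.5176, r_4=1.0000, r_5=2.5882, r_6=5.0000, r_7=4.6587 — all match ✓
No second candidate reproduces the full scan.

(x, y, θ) = (2.5, 1.5, 330°)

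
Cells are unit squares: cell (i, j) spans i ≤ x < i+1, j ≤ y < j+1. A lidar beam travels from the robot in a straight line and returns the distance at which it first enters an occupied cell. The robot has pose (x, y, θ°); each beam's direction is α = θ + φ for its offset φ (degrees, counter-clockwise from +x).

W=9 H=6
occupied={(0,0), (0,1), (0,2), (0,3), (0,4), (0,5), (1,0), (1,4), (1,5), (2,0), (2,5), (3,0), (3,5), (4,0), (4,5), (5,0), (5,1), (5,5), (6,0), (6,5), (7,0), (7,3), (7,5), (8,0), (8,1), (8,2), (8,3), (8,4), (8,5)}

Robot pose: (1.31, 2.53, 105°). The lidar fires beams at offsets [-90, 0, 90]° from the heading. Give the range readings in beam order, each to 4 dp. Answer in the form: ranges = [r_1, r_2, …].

beam 1: φ=-90°, α=15°
  direction (0.9659, 0.2588); cell (1,2); t to first gridline: x 0.7143, y 1.8159 (then +1.0353 / +3.8637)
    (2,2) via x @ 0.7143
    (3,2) via x @ 1.7496
    (3,3) via y @ 1.8159
    (4,3) via x @ 2.7849
    (5,3) via x @ 3.8202
    (6,3) via x @ 4.8554
    (6,4) via y @ 5.6796
    (7,4) via x @ 5.8907
    (8,4) via x @ 6.9260  # hit
  → r_1 = 6.9260
beam 2: φ=0°, α=105°
  direction (-0.2588, 0.9659); cell (1,2); t to first gridline: x 1.1977, y 0.4866 (then +3.8637 / +1.0353)
    (1,3) via y @ 0.4866
    (0,3) via x @ 1.1977  # hit
  → r_2 = 1.1977
beam 3: φ=90°, α=195°
  direction (-0.9659, -0.2588); cell (1,2); t to first gridline: x 0.3209, y 2.0478 (then +1.0353 / +3.8637)
    (0,2) via x @ 0.3209  # hit
  → r_3 = 0.3209

ranges = [6.9260, 1.1977, 0.3209]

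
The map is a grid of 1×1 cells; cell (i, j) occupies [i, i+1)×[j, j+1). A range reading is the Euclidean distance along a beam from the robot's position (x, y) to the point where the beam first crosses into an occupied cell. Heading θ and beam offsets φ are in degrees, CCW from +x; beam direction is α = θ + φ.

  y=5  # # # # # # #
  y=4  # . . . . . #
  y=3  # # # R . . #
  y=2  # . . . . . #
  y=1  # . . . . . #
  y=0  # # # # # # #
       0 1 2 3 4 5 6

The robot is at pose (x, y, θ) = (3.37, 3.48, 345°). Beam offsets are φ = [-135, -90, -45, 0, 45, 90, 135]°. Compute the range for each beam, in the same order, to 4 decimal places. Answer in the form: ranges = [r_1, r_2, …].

ranges = [0.4272, 2.5675, 2.8637, 2.7228, 3.0369, 1.5736, 1.7551]

beam 1: φ=-135°, α=210°
  cosα=-0.8660 sinα=-0.5000 | (3,3) | tMaxX 0.4272 tMaxY 0.9600 | tΔX 1.1547 tΔY 2.0000
    t=0.4272 [x] (2,3) — stop
  → r_1 = 0.4272
beam 2: φ=-90°, α=255°
  cosα=-0.2588 sinα=-0.9659 | (3,3) | tMaxX 1.4296 tMaxY 0.4969 | tΔX 3.8637 tΔY 1.0353
    t=0.4969 [y] (3,2)
    t=1.4296 [x] (2,2)
    t=1.5322 [y] (2,1)
    t=2.5675 [y] (2,0) — stop
  → r_2 = 2.5675
beam 3: φ=-45°, α=300°
  cosα=0.5000 sinα=-0.8660 | (3,3) | tMaxX 1.2600 tMaxY 0.5543 | tΔX 2.0000 tΔY 1.1547
    t=0.5543 [y] (3,2)
    t=1.2600 [x] (4,2)
    t=1.7090 [y] (4,1)
    t=2.8637 [y] (4,0) — stop
  → r_3 = 2.8637
beam 4: φ=0°, α=345°
  cosα=0.9659 sinα=-0.2588 | (3,3) | tMaxX 0.6522 tMaxY 1.8546 | tΔX 1.0353 tΔY 3.8637
    t=0.6522 [x] (4,3)
    t=1.6875 [x] (5,3)
    t=1.8546 [y] (5,2)
    t=2.7228 [x] (6,2) — stop
  → r_4 = 2.7228
beam 5: φ=45°, α=30°
  cosα=0.8660 sinα=0.5000 | (3,3) | tMaxX 0.7275 tMaxY 1.0400 | tΔX 1.1547 tΔY 2.0000
    t=0.7275 [x] (4,3)
    t=1.0400 [y] (4,4)
    t=1.8822 [x] (5,4)
    t=3.0369 [x] (6,4) — stop
  → r_5 = 3.0369
beam 6: φ=90°, α=75°
  cosα=0.2588 sinα=0.9659 | (3,3) | tMaxX 2.4341 tMaxY 0.5383 | tΔX 3.8637 tΔY 1.0353
    t=0.5383 [y] (3,4)
    t=1.5736 [y] (3,5) — stop
  → r_6 = 1.5736
beam 7: φ=135°, α=120°
  cosα=-0.5000 sinα=0.8660 | (3,3) | tMaxX 0.7400 tMaxY 0.6004 | tΔX 2.0000 tΔY 1.1547
    t=0.6004 [y] (3,4)
    t=0.7400 [x] (2,4)
    t=1.7551 [y] (2,5) — stop
  → r_7 = 1.7551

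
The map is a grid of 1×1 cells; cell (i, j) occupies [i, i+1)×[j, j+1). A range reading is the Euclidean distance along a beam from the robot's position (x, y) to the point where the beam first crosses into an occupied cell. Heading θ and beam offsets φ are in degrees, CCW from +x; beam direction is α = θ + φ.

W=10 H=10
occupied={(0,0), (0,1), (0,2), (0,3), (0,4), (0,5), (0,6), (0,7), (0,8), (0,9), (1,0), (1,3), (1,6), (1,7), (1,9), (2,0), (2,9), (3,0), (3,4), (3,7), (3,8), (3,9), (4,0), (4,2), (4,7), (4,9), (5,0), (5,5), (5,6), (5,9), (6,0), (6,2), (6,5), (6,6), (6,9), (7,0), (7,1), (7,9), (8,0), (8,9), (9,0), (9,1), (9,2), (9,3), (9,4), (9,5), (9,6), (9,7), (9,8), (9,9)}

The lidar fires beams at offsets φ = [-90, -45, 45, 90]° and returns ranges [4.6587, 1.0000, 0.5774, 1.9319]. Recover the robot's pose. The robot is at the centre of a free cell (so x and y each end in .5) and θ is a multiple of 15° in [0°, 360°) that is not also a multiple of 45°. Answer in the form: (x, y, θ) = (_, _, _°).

The pose lattice has 50·16 = 800 candidates. Test each by forward raycasting.
  (8.5, 7.5, 210°): beam 1 = 1.7321 ≠ 4.6587 ✗
  (3.5, 3.5, 60°): beam 1 = 1.0000 ≠ 4.6587 ✗
  (7.5, 8.5, 75°): beam 1 = 1.5529 ≠ 4.6587 ✗
  (8.5, 7.5, 300°): beam 1 = 1.7321 ≠ 4.6587 ✗
  (8.5, 7.5, 75°): beam 1 = 0.5176 ≠ 4.6587 ✗
  …
  (8.5, 6.5, 345°): r_1=4.6587, r_2=1.0000, r_3=0.5774, r_4=1.9319 — all match ✓
Unique over the lattice → pose = (8.5, 6.5, 345°).

(x, y, θ) = (8.5, 6.5, 345°)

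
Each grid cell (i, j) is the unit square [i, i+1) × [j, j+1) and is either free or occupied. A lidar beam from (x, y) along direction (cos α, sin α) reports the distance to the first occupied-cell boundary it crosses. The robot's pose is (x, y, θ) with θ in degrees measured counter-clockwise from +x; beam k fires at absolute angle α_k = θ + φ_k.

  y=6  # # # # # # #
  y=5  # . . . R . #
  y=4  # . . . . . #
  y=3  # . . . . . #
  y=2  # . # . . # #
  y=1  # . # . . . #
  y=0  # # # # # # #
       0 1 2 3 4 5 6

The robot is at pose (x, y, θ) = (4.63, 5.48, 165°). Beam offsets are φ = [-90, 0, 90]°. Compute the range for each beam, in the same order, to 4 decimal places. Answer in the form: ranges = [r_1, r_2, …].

ranges = [0.5383, 2.0091, 4.6380]

beam 1: φ=-90°, α=75°
  cosα=0.2588 sinα=0.9659 | (4,5) | tMaxX 1.4296 tMaxY 0.5383 | tΔX 3.8637 tΔY 1.0353
    t=0.5383 [y] (4,6) — stop
  → r_1 = 0.5383
beam 2: φ=0°, α=165°
  cosα=-0.9659 sinα=0.2588 | (4,5) | tMaxX 0.6522 tMaxY 2.0091 | tΔX 1.0353 tΔY 3.8637
    t=0.6522 [x] (3,5)
    t=1.6875 [x] (2,5)
    t=2.0091 [y] (2,6) — stop
  → r_2 = 2.0091
beam 3: φ=90°, α=255°
  cosα=-0.2588 sinα=-0.9659 | (4,5) | tMaxX 2.4341 tMaxY 0.4969 | tΔX 3.8637 tΔY 1.0353
    t=0.4969 [y] (4,4)
    t=1.5322 [y] (4,3)
    t=2.4341 [x] (3,3)
    t=2.5675 [y] (3,2)
    t=3.6028 [y] (3,1)
    t=4.6380 [y] (3,0) — stop
  → r_3 = 4.6380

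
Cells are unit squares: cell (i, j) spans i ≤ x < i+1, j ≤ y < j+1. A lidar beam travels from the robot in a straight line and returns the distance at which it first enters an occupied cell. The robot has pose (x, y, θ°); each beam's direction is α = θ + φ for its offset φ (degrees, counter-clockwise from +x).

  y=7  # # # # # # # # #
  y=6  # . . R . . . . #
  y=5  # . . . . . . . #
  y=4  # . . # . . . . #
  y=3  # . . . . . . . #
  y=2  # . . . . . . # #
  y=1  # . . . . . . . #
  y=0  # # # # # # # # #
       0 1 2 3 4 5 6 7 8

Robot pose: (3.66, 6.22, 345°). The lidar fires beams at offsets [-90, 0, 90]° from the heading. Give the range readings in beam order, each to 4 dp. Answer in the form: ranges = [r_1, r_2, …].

beam 1: φ=-90°, α=255°
  direction (-0.2588, -0.9659); cell (3,6); t to first gridline: x 2.5500, y 0.2278 (then +3.8637 / +1.0353)
    (3,5) via y @ 0.2278
    (3,4) via y @ 1.2630  # hit
  → r_1 = 1.2630
beam 2: φ=0°, α=345°
  direction (0.9659, -0.2588); cell (3,6); t to first gridline: x 0.3520, y 0.8500 (then +1.0353 / +3.8637)
    (4,6) via x @ 0.3520
    (4,5) via y @ 0.8500
    (5,5) via x @ 1.3873
    (6,5) via x @ 2.4225
    (7,5) via x @ 3.4578
    (8,5) via x @ 4.4931  # hit
  → r_2 = 4.4931
beam 3: φ=90°, α=75°
  direction (0.2588, 0.9659); cell (3,6); t to first gridline: x 1.3137, y 0.8075 (then +3.8637 / +1.0353)
    (3,7) via y @ 0.8075  # hit
  → r_3 = 0.8075

ranges = [1.2630, 4.4931, 0.8075]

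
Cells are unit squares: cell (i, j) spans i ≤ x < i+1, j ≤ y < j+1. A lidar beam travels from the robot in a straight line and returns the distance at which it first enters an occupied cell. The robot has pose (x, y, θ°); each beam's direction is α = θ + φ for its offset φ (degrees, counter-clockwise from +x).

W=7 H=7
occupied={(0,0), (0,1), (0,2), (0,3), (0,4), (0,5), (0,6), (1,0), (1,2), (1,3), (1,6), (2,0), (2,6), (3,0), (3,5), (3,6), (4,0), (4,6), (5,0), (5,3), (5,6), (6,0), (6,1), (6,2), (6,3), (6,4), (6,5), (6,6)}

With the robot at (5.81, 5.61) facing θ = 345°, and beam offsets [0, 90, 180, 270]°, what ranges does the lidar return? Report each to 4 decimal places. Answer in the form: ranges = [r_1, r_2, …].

beam 1: φ=0°, α=345°
  direction (0.9659, -0.2588); cell (5,5); t to first gridline: x 0.1967, y 2.3569 (then +1.0353 / +3.8637)
    (6,5) via x @ 0.1967  # hit
  → r_1 = 0.1967
beam 2: φ=90°, α=75°
  direction (0.2588, 0.9659); cell (5,5); t to first gridline: x 0.7341, y 0.4038 (then +3.8637 / +1.0353)
    (5,6) via y @ 0.4038  # hit
  → r_2 = 0.4038
beam 3: φ=180°, α=165°
  direction (-0.9659, 0.2588); cell (5,5); t to first gridline: x 0.8386, y 1.5068 (then +1.0353 / +3.8637)
    (4,5) via x @ 0.8386
    (4,6) via y @ 1.5068  # hit
  → r_3 = 1.5068
beam 4: φ=270°, α=255°
  direction (-0.2588, -0.9659); cell (5,5); t to first gridline: x 3.1296, y 0.6315 (then +3.8637 / +1.0353)
    (5,4) via y @ 0.6315
    (5,3) via y @ 1.6668  # hit
  → r_4 = 1.6668

ranges = [0.1967, 0.4038, 1.5068, 1.6668]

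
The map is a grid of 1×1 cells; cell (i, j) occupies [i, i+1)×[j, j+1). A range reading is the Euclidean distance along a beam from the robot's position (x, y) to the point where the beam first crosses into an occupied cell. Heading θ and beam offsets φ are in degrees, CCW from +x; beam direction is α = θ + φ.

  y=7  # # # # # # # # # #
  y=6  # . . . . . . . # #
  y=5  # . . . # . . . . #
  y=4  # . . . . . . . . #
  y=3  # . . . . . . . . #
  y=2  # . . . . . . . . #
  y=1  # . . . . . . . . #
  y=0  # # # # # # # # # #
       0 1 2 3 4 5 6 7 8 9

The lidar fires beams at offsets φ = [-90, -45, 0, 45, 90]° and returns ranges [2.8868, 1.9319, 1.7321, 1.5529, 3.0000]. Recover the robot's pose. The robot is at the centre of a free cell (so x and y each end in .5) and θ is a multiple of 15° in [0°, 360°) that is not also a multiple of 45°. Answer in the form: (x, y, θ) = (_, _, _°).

(x, y, θ) = (6.5, 5.5, 60°)

The pose lattice has 46·16 = 736 candidates. Test each by forward raycasting.
  (7.5, 2.5, 15°): beam 1 = 1.5529 ≠ 2.8868 ✗
  (8.5, 3.5, 105°): beam 1 = 0.5176 ≠ 2.8868 ✗
  (8.5, 5.5, 345°): beam 1 = 4.6587 ≠ 2.8868 ✗
  …
  (6.5, 5.5, 60°): r_1=2.8868, r_2=1.9319, r_3=1.7321, r_4=1.5529, r_5=3.0000 — all match ✓
Unique over the lattice → pose = (6.5, 5.5, 60°).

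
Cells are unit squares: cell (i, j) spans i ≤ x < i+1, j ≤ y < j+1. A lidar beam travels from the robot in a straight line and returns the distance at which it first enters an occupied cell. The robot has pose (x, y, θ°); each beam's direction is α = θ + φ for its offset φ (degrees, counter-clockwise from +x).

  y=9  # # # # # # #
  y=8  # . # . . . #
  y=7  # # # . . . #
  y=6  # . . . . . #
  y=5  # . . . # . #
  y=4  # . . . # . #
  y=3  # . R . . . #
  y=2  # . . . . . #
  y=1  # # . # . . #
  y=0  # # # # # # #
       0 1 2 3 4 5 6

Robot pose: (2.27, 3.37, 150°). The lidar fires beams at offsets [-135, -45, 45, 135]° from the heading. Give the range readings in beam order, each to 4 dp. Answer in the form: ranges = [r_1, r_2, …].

ranges = [2.4341, 3.7581, 1.3148, 2.4536]

beam 1: φ=-135°, α=15°
  d=(0.9659,0.2588)  start (2,3)  tX=0.7558 tY=2.4341  stride 1/|dx|=1.0353 1/|dy|=3.8637
    cross x-line → (3,3), t=0.7558
    cross x-line → (4,3), t=1.7910
    cross y-line → (4,4), t=2.4341 (wall)
  → r_1 = 2.4341
beam 2: φ=-45°, α=105°
  d=(-0.2588,0.9659)  start (2,3)  tX=1.0432 tY=0.6522  stride 1/|dx|=3.8637 1/|dy|=1.0353
    cross y-line → (2,4), t=0.6522
    cross x-line → (1,4), t=1.0432
    cross y-line → (1,5), t=1.6875
    cross y-line → (1,6), t=2.7228
    cross y-line → (1,7), t=3.7581 (wall)
  → r_2 = 3.7581
beam 3: φ=45°, α=195°
  d=(-0.9659,-0.2588)  start (2,3)  tX=0.2795 tY=1.4296  stride 1/|dx|=1.0353 1/|dy|=3.8637
    cross x-line → (1,3), t=0.2795
    cross x-line → (0,3), t=1.3148 (wall)
  → r_3 = 1.3148
beam 4: φ=135°, α=285°
  d=(0.2588,-0.9659)  start (2,3)  tX=2.8205 tY=0.3831  stride 1/|dx|=3.8637 1/|dy|=1.0353
    cross y-line → (2,2), t=0.3831
    cross y-line → (2,1), t=1.4183
    cross y-line → (2,0), t=2.4536 (wall)
  → r_4 = 2.4536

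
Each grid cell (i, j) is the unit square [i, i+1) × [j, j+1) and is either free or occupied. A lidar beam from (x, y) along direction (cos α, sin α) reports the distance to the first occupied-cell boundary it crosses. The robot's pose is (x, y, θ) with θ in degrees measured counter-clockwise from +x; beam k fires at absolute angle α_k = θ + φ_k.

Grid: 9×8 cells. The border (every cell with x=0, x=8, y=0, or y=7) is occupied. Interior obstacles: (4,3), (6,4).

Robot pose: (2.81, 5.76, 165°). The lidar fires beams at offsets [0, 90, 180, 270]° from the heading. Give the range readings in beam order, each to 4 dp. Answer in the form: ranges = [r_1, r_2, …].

beam 1: φ=0°, α=165°
  dir = (cos 165°, sin 165°) = (-0.9659, 0.2588); from cell (2,5)
  next x-line at t=0.8386, next y-line at t=0.9273; Δt_x=1.0353, Δt_y=3.8637
    x: enter (1,5) at t=0.8386
    y: enter (1,6) at t=0.9273
    x: enter (0,6) at t=1.8738 ← occupied
  → r_1 = 1.8738
beam 2: φ=90°, α=255°
  dir = (cos 255°, sin 255°) = (-0.2588, -0.9659); from cell (2,5)
  next x-line at t=3.1296, next y-line at t=0.7868; Δt_x=3.8637, Δt_y=1.0353
    y: enter (2,4) at t=0.7868
    y: enter (2,3) at t=1.8221
    y: enter (2,2) at t=2.8574
    x: enter (1,2) at t=3.1296
    y: enter (1,1) at t=3.8926
    y: enter (1,0) at t=4.9279 ← occupied
  → r_2 = 4.9279
beam 3: φ=180°, α=345°
  dir = (cos 345°, sin 345°) = (0.9659, -0.2588); from cell (2,5)
  next x-line at t=0.1967, next y-line at t=2.9364; Δt_x=1.0353, Δt_y=3.8637
    x: enter (3,5) at t=0.1967
    x: enter (4,5) at t=1.2320
    x: enter (5,5) at t=2.2673
    y: enter (5,4) at t=2.9364
    x: enter (6,4) at t=3.3025 ← occupied
  → r_3 = 3.3025
beam 4: φ=270°, α=75°
  dir = (cos 75°, sin 75°) = (0.2588, 0.9659); from cell (2,5)
  next x-line at t=0.7341, next y-line at t=0.2485; Δt_x=3.8637, Δt_y=1.0353
    y: enter (2,6) at t=0.2485
    x: enter (3,6) at t=0.7341
    y: enter (3,7) at t=1.2837 ← occupied
  → r_4 = 1.2837

ranges = [1.8738, 4.9279, 3.3025, 1.2837]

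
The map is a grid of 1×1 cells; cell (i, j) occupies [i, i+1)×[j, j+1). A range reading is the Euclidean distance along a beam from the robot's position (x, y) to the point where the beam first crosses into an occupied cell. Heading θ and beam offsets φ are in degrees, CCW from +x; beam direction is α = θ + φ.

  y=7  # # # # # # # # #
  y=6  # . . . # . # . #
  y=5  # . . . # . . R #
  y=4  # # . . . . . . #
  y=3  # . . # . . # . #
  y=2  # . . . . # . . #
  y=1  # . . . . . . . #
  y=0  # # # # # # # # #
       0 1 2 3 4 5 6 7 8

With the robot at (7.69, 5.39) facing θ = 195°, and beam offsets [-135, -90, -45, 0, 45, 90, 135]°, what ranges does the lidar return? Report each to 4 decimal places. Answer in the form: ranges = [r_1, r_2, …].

beam 1: φ=-135°, α=60°
  cosα=0.5000 sinα=0.8660 | (7,5) | tMaxX 0.6200 tMaxY 0.7044 | tΔX 2.0000 tΔY 1.1547
    t=0.6200 [x] (8,5) — stop
  → r_1 = 0.6200
beam 2: φ=-90°, α=105°
  cosα=-0.2588 sinα=0.9659 | (7,5) | tMaxX 2.6660 tMaxY 0.6315 | tΔX 3.8637 tΔY 1.0353
    t=0.6315 [y] (7,6)
    t=1.6668 [y] (7,7) — stop
  → r_2 = 1.6668
beam 3: φ=-45°, α=150°
  cosα=-0.8660 sinα=0.5000 | (7,5) | tMaxX 0.7967 tMaxY 1.2200 | tΔX 1.1547 tΔY 2.0000
    t=0.7967 [x] (6,5)
    t=1.2200 [y] (6,6) — stop
  → r_3 = 1.2200
beam 4: φ=0°, α=195°
  cosα=-0.9659 sinα=-0.2588 | (7,5) | tMaxX 0.7143 tMaxY 1.5068 | tΔX 1.0353 tΔY 3.8637
    t=0.7143 [x] (6,5)
    t=1.5068 [y] (6,4)
    t=1.7496 [x] (5,4)
    t=2.7849 [x] (4,4)
    t=3.8202 [x] (3,4)
    t=4.8554 [x] (2,4)
    t=5.3705 [y] (2,3)
    t=5.8907 [x] (1,3)
    t=6.9260 [x] (0,3) — stop
  → r_4 = 6.9260
beam 5: φ=45°, α=240°
  cosα=-0.5000 sinα=-0.8660 | (7,5) | tMaxX 1.3800 tMaxY 0.4503 | tΔX 2.0000 tΔY 1.1547
    t=0.4503 [y] (7,4)
    t=1.3800 [x] (6,4)
    t=1.6050 [y] (6,3) — stop
  → r_5 = 1.6050
beam 6: φ=90°, α=285°
  cosα=0.2588 sinα=-0.9659 | (7,5) | tMaxX 1.1977 tMaxY 0.4038 | tΔX 3.8637 tΔY 1.0353
    t=0.4038 [y] (7,4)
    t=1.1977 [x] (8,4) — stop
  → r_6 = 1.1977
beam 7: φ=135°, α=330°
  cosα=0.8660 sinα=-0.5000 | (7,5) | tMaxX 0.3580 tMaxY 0.7800 | tΔX 1.1547 tΔY 2.0000
    t=0.3580 [x] (8,5) — stop
  → r_7 = 0.3580

ranges = [0.6200, 1.6668, 1.2200, 6.9260, 1.6050, 1.1977, 0.3580]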